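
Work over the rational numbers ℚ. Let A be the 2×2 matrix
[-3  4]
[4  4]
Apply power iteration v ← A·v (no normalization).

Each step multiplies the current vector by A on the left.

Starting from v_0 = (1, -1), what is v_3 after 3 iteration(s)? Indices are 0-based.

v_0 = (1, -1).
v_1 = A·v_0 = (-7, 0).
v_2 = A·v_1 = (21, -28).
v_3 = A·v_2 = (-175, -28).

v_3 = (-175, -28)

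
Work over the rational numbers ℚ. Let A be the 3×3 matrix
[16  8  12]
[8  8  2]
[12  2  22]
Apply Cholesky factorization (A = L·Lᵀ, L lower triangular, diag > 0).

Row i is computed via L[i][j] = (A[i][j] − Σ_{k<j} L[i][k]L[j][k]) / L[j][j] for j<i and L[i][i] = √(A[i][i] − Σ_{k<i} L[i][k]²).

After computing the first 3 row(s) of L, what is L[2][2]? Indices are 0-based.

L[2][2] = 3

Step 1: L[0][0] = √(16) = 4.
  L[1][0] = (8) / L[0][0] = 2.
Step 2: L[1][1] = √(4) = 2.
  L[2][0] = (12) / L[0][0] = 3.
  L[2][1] = (-4) / L[1][1] = -2.
Step 3: L[2][2] = √(9) = 3.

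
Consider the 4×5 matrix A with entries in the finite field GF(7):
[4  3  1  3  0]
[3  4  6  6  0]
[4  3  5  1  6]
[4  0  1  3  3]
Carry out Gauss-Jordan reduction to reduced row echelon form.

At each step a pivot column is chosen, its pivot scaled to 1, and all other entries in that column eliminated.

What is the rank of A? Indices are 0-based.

pivot(0,0)=4: scale R0 → (1, 6, 2, 6, 0)
  clear (1,0): R1 −= (3)R0 → (0, 0, 0, 2, 0)
  clear (2,0): R2 −= (4)R0 → (0, 0, 4, 5, 6)
  clear (3,0): R3 −= (4)R0 → (0, 4, 0, 0, 3)
pivot(1,1): swap R1↔R3
pivot(1,1)=4: scale R1 → (0, 1, 0, 0, 6)
  clear (0,1): R0 −= (6)R1 → (1, 0, 2, 6, 6)
pivot(2,2)=4: scale R2 → (0, 0, 1, 3, 5)
  clear (0,2): R0 −= (2)R2 → (1, 0, 0, 0, 3)
pivot(3,3)=2: scale R3 → (0, 0, 0, 1, 0)
  clear (2,3): R2 −= (3)R3 → (0, 0, 1, 0, 5)

rank = 4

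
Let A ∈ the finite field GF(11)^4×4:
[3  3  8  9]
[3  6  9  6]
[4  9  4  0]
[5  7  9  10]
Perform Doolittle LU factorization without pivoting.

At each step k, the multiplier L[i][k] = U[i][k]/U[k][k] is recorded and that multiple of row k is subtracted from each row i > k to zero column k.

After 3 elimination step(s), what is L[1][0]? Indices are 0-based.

L[1][0] = 1

k=0: U[0][0]=3
  eliminate (1,0): mult=1, new row 1: (0, 3, 1, 8); set L[1][0]=1
  eliminate (2,0): mult=5, new row 2: (0, 5, 8, 10); set L[2][0]=5
  eliminate (3,0): mult=9, new row 3: (0, 2, 3, 6); set L[3][0]=9
k=1: U[1][1]=3
  eliminate (2,1): mult=9, new row 2: (0, 0, 10, 4); set L[2][1]=9
  eliminate (3,1): mult=8, new row 3: (0, 0, 6, 8); set L[3][1]=8
k=2: U[2][2]=10
  eliminate (3,2): mult=5, new row 3: (0, 0, 0, 10); set L[3][2]=5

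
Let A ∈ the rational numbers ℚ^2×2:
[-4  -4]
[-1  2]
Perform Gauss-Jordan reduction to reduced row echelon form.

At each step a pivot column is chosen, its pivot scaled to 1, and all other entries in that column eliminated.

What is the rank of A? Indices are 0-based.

rank = 2

[1] R0 /= -4  ⇒  (1, 1)
     R1 -= -1·R0  ⇒  (0, 3)
[2] R1 /= 3  ⇒  (0, 1)
     R0 -= 1·R1  ⇒  (1, 0)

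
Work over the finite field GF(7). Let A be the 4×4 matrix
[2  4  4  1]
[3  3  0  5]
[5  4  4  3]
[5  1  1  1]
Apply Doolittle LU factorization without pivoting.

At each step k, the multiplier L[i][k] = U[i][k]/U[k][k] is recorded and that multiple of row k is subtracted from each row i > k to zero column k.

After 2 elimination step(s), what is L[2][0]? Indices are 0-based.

L[2][0] = 6

k=0: U[0][0]=2
  eliminate (1,0): mult=5, new row 1: (0, 4, 1, 0); set L[1][0]=5
  eliminate (2,0): mult=6, new row 2: (0, 1, 1, 4); set L[2][0]=6
  eliminate (3,0): mult=6, new row 3: (0, 5, 5, 2); set L[3][0]=6
k=1: U[1][1]=4
  eliminate (2,1): mult=2, new row 2: (0, 0, 6, 4); set L[2][1]=2
  eliminate (3,1): mult=3, new row 3: (0, 0, 2, 2); set L[3][1]=3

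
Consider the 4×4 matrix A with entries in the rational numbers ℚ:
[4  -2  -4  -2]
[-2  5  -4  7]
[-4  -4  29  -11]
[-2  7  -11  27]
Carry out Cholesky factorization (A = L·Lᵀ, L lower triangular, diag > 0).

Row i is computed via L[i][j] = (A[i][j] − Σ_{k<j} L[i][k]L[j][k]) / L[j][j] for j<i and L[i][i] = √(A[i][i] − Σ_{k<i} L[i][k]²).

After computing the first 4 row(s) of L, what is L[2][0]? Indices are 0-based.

Step 1: L[0][0] = √(4) = 2.
  L[1][0] = (-2) / L[0][0] = -1.
Step 2: L[1][1] = √(4) = 2.
  L[2][0] = (-4) / L[0][0] = -2.
  L[2][1] = (-6) / L[1][1] = -3.
Step 3: L[2][2] = √(16) = 4.
  L[3][0] = (-2) / L[0][0] = -1.
  L[3][1] = (6) / L[1][1] = 3.
  L[3][2] = (-4) / L[2][2] = -1.
Step 4: L[3][3] = √(16) = 4.

L[2][0] = -2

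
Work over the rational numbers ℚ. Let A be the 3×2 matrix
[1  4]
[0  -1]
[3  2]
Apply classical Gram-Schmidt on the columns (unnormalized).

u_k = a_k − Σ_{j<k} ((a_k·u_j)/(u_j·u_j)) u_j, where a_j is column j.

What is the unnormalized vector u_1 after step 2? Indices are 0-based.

Step 1: u_0 = a_0 = (1, 0, 3).
Step 2: u_1 = a_1 − (1)·u_0 = (3, -1, -1).

u_1 = (3, -1, -1)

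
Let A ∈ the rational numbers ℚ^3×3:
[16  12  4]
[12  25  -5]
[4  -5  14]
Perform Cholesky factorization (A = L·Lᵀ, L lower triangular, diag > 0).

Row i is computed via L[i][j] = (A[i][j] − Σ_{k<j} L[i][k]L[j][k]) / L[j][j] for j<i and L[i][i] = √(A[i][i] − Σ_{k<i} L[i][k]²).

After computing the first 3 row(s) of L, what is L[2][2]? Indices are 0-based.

L[2][2] = 3

Step 1: L[0][0] = √(16) = 4.
  L[1][0] = (12) / L[0][0] = 3.
Step 2: L[1][1] = √(16) = 4.
  L[2][0] = (4) / L[0][0] = 1.
  L[2][1] = (-8) / L[1][1] = -2.
Step 3: L[2][2] = √(9) = 3.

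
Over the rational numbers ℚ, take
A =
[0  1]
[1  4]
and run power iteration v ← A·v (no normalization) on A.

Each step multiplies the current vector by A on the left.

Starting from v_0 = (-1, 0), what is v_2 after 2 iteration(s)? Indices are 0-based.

v_2 = (-1, -4)

v_0 = (-1, 0).
v_1 = A·v_0 = (0, -1).
v_2 = A·v_1 = (-1, -4).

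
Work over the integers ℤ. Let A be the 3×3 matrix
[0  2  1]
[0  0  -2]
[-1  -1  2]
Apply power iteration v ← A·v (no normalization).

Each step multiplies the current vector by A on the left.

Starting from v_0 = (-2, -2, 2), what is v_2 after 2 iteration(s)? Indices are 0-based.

v_2 = (0, -16, 22)

v_0 = (-2, -2, 2).
v_1 = A·v_0 = (-2, -4, 8).
v_2 = A·v_1 = (0, -16, 22).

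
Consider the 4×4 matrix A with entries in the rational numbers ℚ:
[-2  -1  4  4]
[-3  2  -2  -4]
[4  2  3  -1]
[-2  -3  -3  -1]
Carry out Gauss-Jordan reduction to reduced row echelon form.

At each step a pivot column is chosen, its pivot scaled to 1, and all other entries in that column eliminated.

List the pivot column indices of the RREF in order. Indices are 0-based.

pivot(0,0)=-2: scale R0 → (1, 1/2, -2, -2)
  clear (1,0): R1 −= (-3)R0 → (0, 7/2, -8, -10)
  clear (2,0): R2 −= (4)R0 → (0, 0, 11, 7)
  clear (3,0): R3 −= (-2)R0 → (0, -2, -7, -5)
pivot(1,1)=7/2: scale R1 → (0, 1, -16/7, -20/7)
  clear (0,1): R0 −= (1/2)R1 → (1, 0, -6/7, -4/7)
  clear (3,1): R3 −= (-2)R1 → (0, 0, -81/7, -75/7)
pivot(2,2)=11: scale R2 → (0, 0, 1, 7/11)
  clear (0,2): R0 −= (-6/7)R2 → (1, 0, 0, -2/77)
  clear (1,2): R1 −= (-16/7)R2 → (0, 1, 0, -108/77)
  clear (3,2): R3 −= (-81/7)R2 → (0, 0, 0, -258/77)
pivot(3,3)=-258/77: scale R3 → (0, 0, 0, 1)
  clear (0,3): R0 −= (-2/77)R3 → (1, 0, 0, 0)
  clear (1,3): R1 −= (-108/77)R3 → (0, 1, 0, 0)
  clear (2,3): R2 −= (7/11)R3 → (0, 0, 1, 0)

pivot columns: 0, 1, 2, 3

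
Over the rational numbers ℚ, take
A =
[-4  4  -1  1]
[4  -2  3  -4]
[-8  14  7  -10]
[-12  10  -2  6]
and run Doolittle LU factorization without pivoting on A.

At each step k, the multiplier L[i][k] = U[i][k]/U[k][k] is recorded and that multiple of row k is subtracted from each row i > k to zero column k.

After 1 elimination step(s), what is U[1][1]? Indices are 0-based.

[col 0] pivot -4
  R1 -= -1*R0 → (0, 2, 2, -3)  (L[1][0] := -1)
  R2 -= 2*R0 → (0, 6, 9, -12)  (L[2][0] := 2)
  R3 -= 3*R0 → (0, -2, 1, 3)  (L[3][0] := 3)

U[1][1] = 2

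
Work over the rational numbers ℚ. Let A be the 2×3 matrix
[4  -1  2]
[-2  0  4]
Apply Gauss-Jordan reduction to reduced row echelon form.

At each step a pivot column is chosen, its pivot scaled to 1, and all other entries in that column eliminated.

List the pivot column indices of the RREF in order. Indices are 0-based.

step 1: normalize row 0 (÷4) = (1, -1/4, 1/2)
  row 1: subtract -2×row0 = (0, -1/2, 5)
step 2: normalize row 1 (÷-1/2) = (0, 1, -10)
  row 0: subtract -1/4×row1 = (1, 0, -2)

pivot columns: 0, 1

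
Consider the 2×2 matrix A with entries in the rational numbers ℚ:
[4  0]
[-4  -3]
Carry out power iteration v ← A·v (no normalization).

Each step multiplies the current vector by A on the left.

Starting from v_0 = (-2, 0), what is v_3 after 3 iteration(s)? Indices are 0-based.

v_3 = (-128, 104)

v_0 = (-2, 0).
v_1 = A·v_0 = (-8, 8).
v_2 = A·v_1 = (-32, 8).
v_3 = A·v_2 = (-128, 104).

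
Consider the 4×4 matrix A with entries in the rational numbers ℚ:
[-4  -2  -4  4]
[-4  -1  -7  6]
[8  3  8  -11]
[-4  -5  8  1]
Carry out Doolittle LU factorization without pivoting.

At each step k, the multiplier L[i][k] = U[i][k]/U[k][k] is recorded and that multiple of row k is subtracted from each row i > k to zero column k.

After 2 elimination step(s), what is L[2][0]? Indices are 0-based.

L[2][0] = -2

[col 0] pivot -4
  R1 -= 1*R0 → (0, 1, -3, 2)  (L[1][0] := 1)
  R2 -= -2*R0 → (0, -1, 0, -3)  (L[2][0] := -2)
  R3 -= 1*R0 → (0, -3, 12, -3)  (L[3][0] := 1)
[col 1] pivot 1
  R2 -= -1*R1 → (0, 0, -3, -1)  (L[2][1] := -1)
  R3 -= -3*R1 → (0, 0, 3, 3)  (L[3][1] := -3)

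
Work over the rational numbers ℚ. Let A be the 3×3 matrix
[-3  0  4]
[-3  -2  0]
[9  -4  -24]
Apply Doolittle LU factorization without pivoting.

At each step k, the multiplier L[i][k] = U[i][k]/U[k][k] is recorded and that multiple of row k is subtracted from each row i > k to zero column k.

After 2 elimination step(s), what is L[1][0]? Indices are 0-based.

[col 0] pivot -3
  R1 -= 1*R0 → (0, -2, -4)  (L[1][0] := 1)
  R2 -= -3*R0 → (0, -4, -12)  (L[2][0] := -3)
[col 1] pivot -2
  R2 -= 2*R1 → (0, 0, -4)  (L[2][1] := 2)

L[1][0] = 1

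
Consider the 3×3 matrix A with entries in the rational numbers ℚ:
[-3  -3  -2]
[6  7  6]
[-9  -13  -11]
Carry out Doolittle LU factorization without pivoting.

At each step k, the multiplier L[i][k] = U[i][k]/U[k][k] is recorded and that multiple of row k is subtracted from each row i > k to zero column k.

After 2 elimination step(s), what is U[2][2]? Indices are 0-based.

U[2][2] = 3

k=0: U[0][0]=-3
  eliminate (1,0): mult=-2, new row 1: (0, 1, 2); set L[1][0]=-2
  eliminate (2,0): mult=3, new row 2: (0, -4, -5); set L[2][0]=3
k=1: U[1][1]=1
  eliminate (2,1): mult=-4, new row 2: (0, 0, 3); set L[2][1]=-4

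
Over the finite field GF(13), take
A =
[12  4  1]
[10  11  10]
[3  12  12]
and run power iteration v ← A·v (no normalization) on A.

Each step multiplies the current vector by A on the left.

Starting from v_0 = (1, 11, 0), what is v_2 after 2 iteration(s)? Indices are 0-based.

v_2 = (5, 10, 6)

v_0 = (1, 11, 0).
v_1 = A·v_0 = (4, 1, 5).
v_2 = A·v_1 = (5, 10, 6).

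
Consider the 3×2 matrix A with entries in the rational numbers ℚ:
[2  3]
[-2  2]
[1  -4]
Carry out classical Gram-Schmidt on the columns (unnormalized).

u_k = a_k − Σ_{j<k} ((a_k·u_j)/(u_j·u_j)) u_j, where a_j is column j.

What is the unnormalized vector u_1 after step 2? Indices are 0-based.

u_1 = (31/9, 14/9, -34/9)

Step 1: u_0 = a_0 = (2, -2, 1).
Step 2: u_1 = a_1 − (-2/9)·u_0 = (31/9, 14/9, -34/9).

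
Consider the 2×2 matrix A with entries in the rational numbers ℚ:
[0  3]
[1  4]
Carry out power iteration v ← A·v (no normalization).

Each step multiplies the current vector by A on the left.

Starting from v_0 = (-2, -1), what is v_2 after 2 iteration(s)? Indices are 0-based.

v_2 = (-18, -27)

v_0 = (-2, -1).
v_1 = A·v_0 = (-3, -6).
v_2 = A·v_1 = (-18, -27).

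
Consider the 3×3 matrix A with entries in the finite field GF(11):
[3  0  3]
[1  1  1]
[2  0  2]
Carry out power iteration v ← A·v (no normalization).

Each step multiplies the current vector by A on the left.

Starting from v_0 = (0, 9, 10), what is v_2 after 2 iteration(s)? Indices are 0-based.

v_2 = (7, 3, 1)

v_0 = (0, 9, 10).
v_1 = A·v_0 = (8, 8, 9).
v_2 = A·v_1 = (7, 3, 1).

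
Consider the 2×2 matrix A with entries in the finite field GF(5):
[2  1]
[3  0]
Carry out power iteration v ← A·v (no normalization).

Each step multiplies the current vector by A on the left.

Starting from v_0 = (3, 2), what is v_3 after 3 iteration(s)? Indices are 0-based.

v_3 = (4, 0)

v_0 = (3, 2).
v_1 = A·v_0 = (3, 4).
v_2 = A·v_1 = (0, 4).
v_3 = A·v_2 = (4, 0).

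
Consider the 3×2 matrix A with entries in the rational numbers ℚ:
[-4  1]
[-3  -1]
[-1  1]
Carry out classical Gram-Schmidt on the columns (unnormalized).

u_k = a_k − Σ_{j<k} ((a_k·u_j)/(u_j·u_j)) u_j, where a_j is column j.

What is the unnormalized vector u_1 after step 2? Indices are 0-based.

u_1 = (9/13, -16/13, 12/13)

Step 1: u_0 = a_0 = (-4, -3, -1).
Step 2: u_1 = a_1 − (-1/13)·u_0 = (9/13, -16/13, 12/13).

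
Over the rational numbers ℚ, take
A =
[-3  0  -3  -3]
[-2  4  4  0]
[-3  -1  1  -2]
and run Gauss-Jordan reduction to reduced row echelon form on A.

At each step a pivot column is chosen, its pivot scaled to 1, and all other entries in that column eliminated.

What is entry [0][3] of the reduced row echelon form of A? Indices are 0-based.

M[0][3] = 8/11

step 1: normalize row 0 (÷-3) = (1, 0, 1, 1)
  row 1: subtract -2×row0 = (0, 4, 6, 2)
  row 2: subtract -3×row0 = (0, -1, 4, 1)
step 2: normalize row 1 (÷4) = (0, 1, 3/2, 1/2)
  row 2: subtract -1×row1 = (0, 0, 11/2, 3/2)
step 3: normalize row 2 (÷11/2) = (0, 0, 1, 3/11)
  row 0: subtract 1×row2 = (1, 0, 0, 8/11)
  row 1: subtract 3/2×row2 = (0, 1, 0, 1/11)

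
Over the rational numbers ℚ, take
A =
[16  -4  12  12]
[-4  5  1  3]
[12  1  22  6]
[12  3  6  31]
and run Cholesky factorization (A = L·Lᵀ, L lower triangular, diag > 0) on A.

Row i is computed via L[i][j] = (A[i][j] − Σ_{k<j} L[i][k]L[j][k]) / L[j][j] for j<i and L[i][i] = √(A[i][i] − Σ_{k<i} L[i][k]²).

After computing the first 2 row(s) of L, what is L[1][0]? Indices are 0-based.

L[1][0] = -1

Step 1: L[0][0] = √(16) = 4.
  L[1][0] = (-4) / L[0][0] = -1.
Step 2: L[1][1] = √(4) = 2.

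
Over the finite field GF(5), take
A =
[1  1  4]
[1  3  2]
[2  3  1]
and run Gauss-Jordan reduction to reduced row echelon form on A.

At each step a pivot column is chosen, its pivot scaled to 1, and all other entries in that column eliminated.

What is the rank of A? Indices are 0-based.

rank = 3

pivot(0,0)=1: scale R0 → (1, 1, 4)
  clear (1,0): R1 −= (1)R0 → (0, 2, 3)
  clear (2,0): R2 −= (2)R0 → (0, 1, 3)
pivot(1,1)=2: scale R1 → (0, 1, 4)
  clear (0,1): R0 −= (1)R1 → (1, 0, 0)
  clear (2,1): R2 −= (1)R1 → (0, 0, 4)
pivot(2,2)=4: scale R2 → (0, 0, 1)
  clear (1,2): R1 −= (4)R2 → (0, 1, 0)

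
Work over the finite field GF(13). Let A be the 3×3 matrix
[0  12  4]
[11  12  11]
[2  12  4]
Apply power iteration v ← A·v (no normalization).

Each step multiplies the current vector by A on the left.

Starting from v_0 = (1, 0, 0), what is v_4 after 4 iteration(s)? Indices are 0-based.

v_4 = (0, 12, 6)

v_0 = (1, 0, 0).
v_1 = A·v_0 = (0, 11, 2).
v_2 = A·v_1 = (10, 11, 10).
v_3 = A·v_2 = (3, 1, 10).
v_4 = A·v_3 = (0, 12, 6).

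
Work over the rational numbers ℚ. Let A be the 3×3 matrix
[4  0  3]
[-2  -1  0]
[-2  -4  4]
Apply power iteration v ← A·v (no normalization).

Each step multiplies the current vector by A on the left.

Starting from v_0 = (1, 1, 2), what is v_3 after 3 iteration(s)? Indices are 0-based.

v_0 = (1, 1, 2).
v_1 = A·v_0 = (10, -3, 2).
v_2 = A·v_1 = (46, -17, 0).
v_3 = A·v_2 = (184, -75, -24).

v_3 = (184, -75, -24)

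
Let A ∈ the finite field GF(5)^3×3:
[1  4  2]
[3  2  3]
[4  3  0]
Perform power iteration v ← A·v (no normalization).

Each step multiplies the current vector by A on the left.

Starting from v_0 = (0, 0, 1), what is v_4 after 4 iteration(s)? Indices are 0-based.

v_0 = (0, 0, 1).
v_1 = A·v_0 = (2, 3, 0).
v_2 = A·v_1 = (4, 2, 2).
v_3 = A·v_2 = (1, 2, 2).
v_4 = A·v_3 = (3, 3, 0).

v_4 = (3, 3, 0)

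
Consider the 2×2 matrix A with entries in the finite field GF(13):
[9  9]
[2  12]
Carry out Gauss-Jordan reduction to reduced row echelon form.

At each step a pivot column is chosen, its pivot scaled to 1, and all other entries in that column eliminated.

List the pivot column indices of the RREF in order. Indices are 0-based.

pivot columns: 0, 1

pivot(0,0)=9: scale R0 → (1, 1)
  clear (1,0): R1 −= (2)R0 → (0, 10)
pivot(1,1)=10: scale R1 → (0, 1)
  clear (0,1): R0 −= (1)R1 → (1, 0)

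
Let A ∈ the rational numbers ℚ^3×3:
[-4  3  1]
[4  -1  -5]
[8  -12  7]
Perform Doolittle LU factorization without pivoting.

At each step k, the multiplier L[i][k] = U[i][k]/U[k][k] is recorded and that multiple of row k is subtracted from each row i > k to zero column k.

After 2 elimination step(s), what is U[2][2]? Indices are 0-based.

Step 1: pivot at (0,0) is -4.
  row1 ← row1 − (-1)·row0  ⇒  L[1][0]=-1, U row1=(0, 2, -4)
  row2 ← row2 − (-2)·row0  ⇒  L[2][0]=-2, U row2=(0, -6, 9)
Step 2: pivot at (1,1) is 2.
  row2 ← row2 − (-3)·row1  ⇒  L[2][1]=-3, U row2=(0, 0, -3)

U[2][2] = -3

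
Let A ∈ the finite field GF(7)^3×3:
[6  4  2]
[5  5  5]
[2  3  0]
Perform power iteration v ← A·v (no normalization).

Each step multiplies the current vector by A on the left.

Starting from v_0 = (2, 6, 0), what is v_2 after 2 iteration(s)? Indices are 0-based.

v_0 = (2, 6, 0).
v_1 = A·v_0 = (1, 5, 1).
v_2 = A·v_1 = (0, 0, 3).

v_2 = (0, 0, 3)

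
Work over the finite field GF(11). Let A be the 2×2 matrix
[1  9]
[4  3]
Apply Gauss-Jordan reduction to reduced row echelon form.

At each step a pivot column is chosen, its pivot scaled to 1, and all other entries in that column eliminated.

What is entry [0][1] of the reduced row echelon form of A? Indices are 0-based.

M[0][1] = 9

[1] R0 /= 1  ⇒  (1, 9)
     R1 -= 4·R0  ⇒  (0, 0)
column 1 empty below row 1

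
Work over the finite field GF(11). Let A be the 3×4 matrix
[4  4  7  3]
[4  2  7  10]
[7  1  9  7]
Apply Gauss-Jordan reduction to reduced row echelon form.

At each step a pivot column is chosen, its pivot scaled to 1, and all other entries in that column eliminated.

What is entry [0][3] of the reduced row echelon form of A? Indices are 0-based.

step 1: normalize row 0 (÷4) = (1, 1, 10, 9)
  row 1: subtract 4×row0 = (0, 9, 0, 7)
  row 2: subtract 7×row0 = (0, 5, 5, 10)
step 2: normalize row 1 (÷9) = (0, 1, 0, 2)
  row 0: subtract 1×row1 = (1, 0, 10, 7)
  row 2: subtract 5×row1 = (0, 0, 5, 0)
step 3: normalize row 2 (÷5) = (0, 0, 1, 0)
  row 0: subtract 10×row2 = (1, 0, 0, 7)

M[0][3] = 7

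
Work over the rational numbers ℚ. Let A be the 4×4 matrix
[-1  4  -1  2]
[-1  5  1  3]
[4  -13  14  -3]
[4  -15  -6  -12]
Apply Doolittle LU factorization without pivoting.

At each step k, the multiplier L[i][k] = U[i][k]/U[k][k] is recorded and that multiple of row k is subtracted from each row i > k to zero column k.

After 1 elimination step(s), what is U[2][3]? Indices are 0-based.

U[2][3] = 5

[col 0] pivot -1
  R1 -= 1*R0 → (0, 1, 2, 1)  (L[1][0] := 1)
  R2 -= -4*R0 → (0, 3, 10, 5)  (L[2][0] := -4)
  R3 -= -4*R0 → (0, 1, -10, -4)  (L[3][0] := -4)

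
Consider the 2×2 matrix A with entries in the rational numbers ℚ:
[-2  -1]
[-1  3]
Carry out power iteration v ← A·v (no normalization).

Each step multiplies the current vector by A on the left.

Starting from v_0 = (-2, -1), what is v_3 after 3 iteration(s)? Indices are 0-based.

v_3 = (26, -15)

v_0 = (-2, -1).
v_1 = A·v_0 = (5, -1).
v_2 = A·v_1 = (-9, -8).
v_3 = A·v_2 = (26, -15).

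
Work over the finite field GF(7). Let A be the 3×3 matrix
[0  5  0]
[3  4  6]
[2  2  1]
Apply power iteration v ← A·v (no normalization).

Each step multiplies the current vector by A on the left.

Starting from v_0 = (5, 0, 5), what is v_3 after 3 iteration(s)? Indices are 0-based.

v_3 = (6, 5, 3)

v_0 = (5, 0, 5).
v_1 = A·v_0 = (0, 3, 1).
v_2 = A·v_1 = (1, 4, 0).
v_3 = A·v_2 = (6, 5, 3).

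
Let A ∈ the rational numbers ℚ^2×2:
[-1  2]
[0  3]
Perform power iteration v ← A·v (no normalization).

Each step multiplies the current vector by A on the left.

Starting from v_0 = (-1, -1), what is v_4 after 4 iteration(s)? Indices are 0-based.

v_0 = (-1, -1).
v_1 = A·v_0 = (-1, -3).
v_2 = A·v_1 = (-5, -9).
v_3 = A·v_2 = (-13, -27).
v_4 = A·v_3 = (-41, -81).

v_4 = (-41, -81)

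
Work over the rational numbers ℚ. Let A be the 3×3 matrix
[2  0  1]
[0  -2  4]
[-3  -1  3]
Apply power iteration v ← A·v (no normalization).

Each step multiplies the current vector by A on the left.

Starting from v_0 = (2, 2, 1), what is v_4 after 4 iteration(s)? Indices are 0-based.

v_4 = (-125, -180, -115)

v_0 = (2, 2, 1).
v_1 = A·v_0 = (5, 0, -5).
v_2 = A·v_1 = (5, -20, -30).
v_3 = A·v_2 = (-20, -80, -85).
v_4 = A·v_3 = (-125, -180, -115).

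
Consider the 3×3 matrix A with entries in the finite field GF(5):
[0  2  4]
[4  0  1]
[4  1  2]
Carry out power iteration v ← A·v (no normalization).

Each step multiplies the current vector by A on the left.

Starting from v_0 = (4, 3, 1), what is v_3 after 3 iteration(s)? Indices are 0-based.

v_3 = (3, 1, 1)

v_0 = (4, 3, 1).
v_1 = A·v_0 = (0, 2, 1).
v_2 = A·v_1 = (3, 1, 4).
v_3 = A·v_2 = (3, 1, 1).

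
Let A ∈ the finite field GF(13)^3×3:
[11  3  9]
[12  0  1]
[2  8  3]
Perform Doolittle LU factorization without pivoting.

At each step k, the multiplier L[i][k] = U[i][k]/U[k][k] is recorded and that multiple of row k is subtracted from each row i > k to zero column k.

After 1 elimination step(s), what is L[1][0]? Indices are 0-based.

L[1][0] = 7

Step 1: pivot at (0,0) is 11.
  row1 ← row1 − (7)·row0  ⇒  L[1][0]=7, U row1=(0, 5, 3)
  row2 ← row2 − (12)·row0  ⇒  L[2][0]=12, U row2=(0, 11, 12)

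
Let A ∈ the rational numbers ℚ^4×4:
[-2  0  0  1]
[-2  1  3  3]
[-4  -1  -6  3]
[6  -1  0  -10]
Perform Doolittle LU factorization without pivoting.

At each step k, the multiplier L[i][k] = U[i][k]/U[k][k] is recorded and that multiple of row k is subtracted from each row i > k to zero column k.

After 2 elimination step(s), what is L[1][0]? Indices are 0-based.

Step 1: pivot at (0,0) is -2.
  row1 ← row1 − (1)·row0  ⇒  L[1][0]=1, U row1=(0, 1, 3, 2)
  row2 ← row2 − (2)·row0  ⇒  L[2][0]=2, U row2=(0, -1, -6, 1)
  row3 ← row3 − (-3)·row0  ⇒  L[3][0]=-3, U row3=(0, -1, 0, -7)
Step 2: pivot at (1,1) is 1.
  row2 ← row2 − (-1)·row1  ⇒  L[2][1]=-1, U row2=(0, 0, -3, 3)
  row3 ← row3 − (-1)·row1  ⇒  L[3][1]=-1, U row3=(0, 0, 3, -5)

L[1][0] = 1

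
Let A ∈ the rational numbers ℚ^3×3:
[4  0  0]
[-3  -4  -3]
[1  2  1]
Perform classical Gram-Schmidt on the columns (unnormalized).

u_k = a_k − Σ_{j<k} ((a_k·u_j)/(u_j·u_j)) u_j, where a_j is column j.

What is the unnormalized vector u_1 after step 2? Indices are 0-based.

u_1 = (-28/13, -31/13, 19/13)

Step 1: u_0 = a_0 = (4, -3, 1).
Step 2: u_1 = a_1 − (7/13)·u_0 = (-28/13, -31/13, 19/13).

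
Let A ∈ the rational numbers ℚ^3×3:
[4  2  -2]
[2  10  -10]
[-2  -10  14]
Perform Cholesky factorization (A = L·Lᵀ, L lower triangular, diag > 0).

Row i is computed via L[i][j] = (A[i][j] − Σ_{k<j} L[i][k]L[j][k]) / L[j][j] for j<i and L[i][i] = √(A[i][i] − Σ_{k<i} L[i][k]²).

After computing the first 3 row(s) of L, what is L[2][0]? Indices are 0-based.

L[2][0] = -1

Step 1: L[0][0] = √(4) = 2.
  L[1][0] = (2) / L[0][0] = 1.
Step 2: L[1][1] = √(9) = 3.
  L[2][0] = (-2) / L[0][0] = -1.
  L[2][1] = (-9) / L[1][1] = -3.
Step 3: L[2][2] = √(4) = 2.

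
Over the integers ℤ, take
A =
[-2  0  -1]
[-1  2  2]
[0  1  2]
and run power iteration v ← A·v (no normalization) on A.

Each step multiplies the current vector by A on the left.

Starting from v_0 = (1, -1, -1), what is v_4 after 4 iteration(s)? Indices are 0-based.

v_4 = (35, -189, -131)

v_0 = (1, -1, -1).
v_1 = A·v_0 = (-1, -5, -3).
v_2 = A·v_1 = (5, -15, -11).
v_3 = A·v_2 = (1, -57, -37).
v_4 = A·v_3 = (35, -189, -131).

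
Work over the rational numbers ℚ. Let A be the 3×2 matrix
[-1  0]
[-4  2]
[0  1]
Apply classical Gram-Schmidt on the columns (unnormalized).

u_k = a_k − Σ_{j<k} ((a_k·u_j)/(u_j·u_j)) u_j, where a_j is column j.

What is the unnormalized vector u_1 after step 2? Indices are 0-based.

u_1 = (-8/17, 2/17, 1)

Step 1: u_0 = a_0 = (-1, -4, 0).
Step 2: u_1 = a_1 − (-8/17)·u_0 = (-8/17, 2/17, 1).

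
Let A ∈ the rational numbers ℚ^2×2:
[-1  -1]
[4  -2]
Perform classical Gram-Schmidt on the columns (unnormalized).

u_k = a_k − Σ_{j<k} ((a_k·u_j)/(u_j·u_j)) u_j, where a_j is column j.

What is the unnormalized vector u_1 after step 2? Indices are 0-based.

u_1 = (-24/17, -6/17)

Step 1: u_0 = a_0 = (-1, 4).
Step 2: u_1 = a_1 − (-7/17)·u_0 = (-24/17, -6/17).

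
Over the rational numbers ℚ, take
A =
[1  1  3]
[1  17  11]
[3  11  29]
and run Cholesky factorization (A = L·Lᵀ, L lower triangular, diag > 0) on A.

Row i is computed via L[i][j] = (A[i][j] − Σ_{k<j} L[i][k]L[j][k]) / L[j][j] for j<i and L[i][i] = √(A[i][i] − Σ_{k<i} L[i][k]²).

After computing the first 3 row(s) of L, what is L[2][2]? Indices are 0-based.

Step 1: L[0][0] = √(1) = 1.
  L[1][0] = (1) / L[0][0] = 1.
Step 2: L[1][1] = √(16) = 4.
  L[2][0] = (3) / L[0][0] = 3.
  L[2][1] = (8) / L[1][1] = 2.
Step 3: L[2][2] = √(16) = 4.

L[2][2] = 4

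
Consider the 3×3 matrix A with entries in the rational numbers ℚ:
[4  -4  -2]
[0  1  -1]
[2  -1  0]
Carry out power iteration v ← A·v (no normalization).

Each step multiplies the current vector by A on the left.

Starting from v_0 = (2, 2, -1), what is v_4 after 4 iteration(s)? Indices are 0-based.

v_4 = (-118, 17, -76)

v_0 = (2, 2, -1).
v_1 = A·v_0 = (2, 3, 2).
v_2 = A·v_1 = (-8, 1, 1).
v_3 = A·v_2 = (-38, 0, -17).
v_4 = A·v_3 = (-118, 17, -76).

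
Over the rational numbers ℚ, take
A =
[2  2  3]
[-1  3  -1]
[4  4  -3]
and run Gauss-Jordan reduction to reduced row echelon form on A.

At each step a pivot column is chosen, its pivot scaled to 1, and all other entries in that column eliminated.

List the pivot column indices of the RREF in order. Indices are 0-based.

step 1: normalize row 0 (÷2) = (1, 1, 3/2)
  row 1: subtract -1×row0 = (0, 4, 1/2)
  row 2: subtract 4×row0 = (0, 0, -9)
step 2: normalize row 1 (÷4) = (0, 1, 1/8)
  row 0: subtract 1×row1 = (1, 0, 11/8)
step 3: normalize row 2 (÷-9) = (0, 0, 1)
  row 0: subtract 11/8×row2 = (1, 0, 0)
  row 1: subtract 1/8×row2 = (0, 1, 0)

pivot columns: 0, 1, 2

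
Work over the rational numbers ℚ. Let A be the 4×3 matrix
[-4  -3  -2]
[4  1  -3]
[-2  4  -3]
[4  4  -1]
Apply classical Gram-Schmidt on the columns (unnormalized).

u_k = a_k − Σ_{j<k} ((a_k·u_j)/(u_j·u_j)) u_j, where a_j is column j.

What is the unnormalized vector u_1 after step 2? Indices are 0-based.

u_1 = (-15/13, -11/13, 64/13, 28/13)

Step 1: u_0 = a_0 = (-4, 4, -2, 4).
Step 2: u_1 = a_1 − (6/13)·u_0 = (-15/13, -11/13, 64/13, 28/13).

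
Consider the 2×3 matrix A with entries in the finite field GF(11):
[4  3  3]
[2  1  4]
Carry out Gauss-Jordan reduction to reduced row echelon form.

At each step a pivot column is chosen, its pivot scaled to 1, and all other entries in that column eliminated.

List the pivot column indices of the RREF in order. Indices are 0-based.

pivot columns: 0, 1

[1] R0 /= 4  ⇒  (1, 9, 9)
     R1 -= 2·R0  ⇒  (0, 5, 8)
[2] R1 /= 5  ⇒  (0, 1, 6)
     R0 -= 9·R1  ⇒  (1, 0, 10)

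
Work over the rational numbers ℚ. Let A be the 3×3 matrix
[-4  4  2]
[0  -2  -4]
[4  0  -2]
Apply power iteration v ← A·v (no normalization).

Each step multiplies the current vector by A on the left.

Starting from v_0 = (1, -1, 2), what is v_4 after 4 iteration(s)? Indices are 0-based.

v_4 = (-32, -80, 192)

v_0 = (1, -1, 2).
v_1 = A·v_0 = (-4, -6, 0).
v_2 = A·v_1 = (-8, 12, -16).
v_3 = A·v_2 = (48, 40, 0).
v_4 = A·v_3 = (-32, -80, 192).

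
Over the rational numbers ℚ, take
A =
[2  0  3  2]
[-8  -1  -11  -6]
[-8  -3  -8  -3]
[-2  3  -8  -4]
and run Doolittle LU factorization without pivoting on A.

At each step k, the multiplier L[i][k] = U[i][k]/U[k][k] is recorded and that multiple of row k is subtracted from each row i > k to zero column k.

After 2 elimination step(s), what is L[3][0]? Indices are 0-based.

L[3][0] = -1

[col 0] pivot 2
  R1 -= -4*R0 → (0, -1, 1, 2)  (L[1][0] := -4)
  R2 -= -4*R0 → (0, -3, 4, 5)  (L[2][0] := -4)
  R3 -= -1*R0 → (0, 3, -5, -2)  (L[3][0] := -1)
[col 1] pivot -1
  R2 -= 3*R1 → (0, 0, 1, -1)  (L[2][1] := 3)
  R3 -= -3*R1 → (0, 0, -2, 4)  (L[3][1] := -3)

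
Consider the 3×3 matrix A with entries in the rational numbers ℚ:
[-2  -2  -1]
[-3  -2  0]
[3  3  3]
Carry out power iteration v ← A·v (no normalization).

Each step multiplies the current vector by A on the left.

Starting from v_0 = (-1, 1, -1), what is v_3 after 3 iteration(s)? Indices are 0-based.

v_0 = (-1, 1, -1).
v_1 = A·v_0 = (1, 1, -3).
v_2 = A·v_1 = (-1, -5, -3).
v_3 = A·v_2 = (15, 13, -27).

v_3 = (15, 13, -27)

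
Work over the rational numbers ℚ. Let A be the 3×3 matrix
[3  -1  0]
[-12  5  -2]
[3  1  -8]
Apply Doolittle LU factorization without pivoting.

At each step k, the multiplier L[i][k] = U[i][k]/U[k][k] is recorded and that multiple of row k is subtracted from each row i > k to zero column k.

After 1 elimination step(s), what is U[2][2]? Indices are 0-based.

U[2][2] = -8

[col 0] pivot 3
  R1 -= -4*R0 → (0, 1, -2)  (L[1][0] := -4)
  R2 -= 1*R0 → (0, 2, -8)  (L[2][0] := 1)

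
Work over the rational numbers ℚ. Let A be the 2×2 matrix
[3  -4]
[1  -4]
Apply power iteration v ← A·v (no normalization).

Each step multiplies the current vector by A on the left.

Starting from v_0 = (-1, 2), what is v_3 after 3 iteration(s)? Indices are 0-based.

v_0 = (-1, 2).
v_1 = A·v_0 = (-11, -9).
v_2 = A·v_1 = (3, 25).
v_3 = A·v_2 = (-91, -97).

v_3 = (-91, -97)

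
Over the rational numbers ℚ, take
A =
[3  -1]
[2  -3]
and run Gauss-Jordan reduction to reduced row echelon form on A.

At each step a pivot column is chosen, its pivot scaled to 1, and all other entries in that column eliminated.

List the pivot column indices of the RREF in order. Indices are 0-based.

pivot columns: 0, 1

[1] R0 /= 3  ⇒  (1, -1/3)
     R1 -= 2·R0  ⇒  (0, -7/3)
[2] R1 /= -7/3  ⇒  (0, 1)
     R0 -= -1/3·R1  ⇒  (1, 0)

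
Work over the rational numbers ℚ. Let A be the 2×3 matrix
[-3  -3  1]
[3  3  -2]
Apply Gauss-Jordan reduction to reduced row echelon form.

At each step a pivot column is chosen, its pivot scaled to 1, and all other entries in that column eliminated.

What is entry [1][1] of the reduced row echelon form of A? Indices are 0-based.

M[1][1] = 0

[1] R0 /= -3  ⇒  (1, 1, -1/3)
     R1 -= 3·R0  ⇒  (0, 0, -1)
column 1 empty below row 1
[2] R1 /= -1  ⇒  (0, 0, 1)
     R0 -= -1/3·R1  ⇒  (1, 1, 0)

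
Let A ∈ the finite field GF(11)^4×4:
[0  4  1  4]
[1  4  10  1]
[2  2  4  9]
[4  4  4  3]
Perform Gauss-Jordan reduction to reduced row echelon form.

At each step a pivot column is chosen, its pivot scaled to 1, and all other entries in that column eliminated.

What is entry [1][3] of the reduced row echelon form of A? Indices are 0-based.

[1] R0 <-> R1
[1] R0 /= 1  ⇒  (1, 4, 10, 1)
     R2 -= 2·R0  ⇒  (0, 5, 6, 7)
     R3 -= 4·R0  ⇒  (0, 10, 8, 10)
[2] R1 /= 4  ⇒  (0, 1, 3, 1)
     R0 -= 4·R1  ⇒  (1, 0, 9, 8)
     R2 -= 5·R1  ⇒  (0, 0, 2, 2)
     R3 -= 10·R1  ⇒  (0, 0, 0, 0)
[3] R2 /= 2  ⇒  (0, 0, 1, 1)
     R0 -= 9·R2  ⇒  (1, 0, 0, 10)
     R1 -= 3·R2  ⇒  (0, 1, 0, 9)
column 3 empty below row 3

M[1][3] = 9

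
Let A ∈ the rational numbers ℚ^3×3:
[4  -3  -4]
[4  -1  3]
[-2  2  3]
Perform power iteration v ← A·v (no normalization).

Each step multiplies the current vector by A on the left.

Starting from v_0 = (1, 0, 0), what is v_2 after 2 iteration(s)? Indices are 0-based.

v_2 = (12, 6, -6)

v_0 = (1, 0, 0).
v_1 = A·v_0 = (4, 4, -2).
v_2 = A·v_1 = (12, 6, -6).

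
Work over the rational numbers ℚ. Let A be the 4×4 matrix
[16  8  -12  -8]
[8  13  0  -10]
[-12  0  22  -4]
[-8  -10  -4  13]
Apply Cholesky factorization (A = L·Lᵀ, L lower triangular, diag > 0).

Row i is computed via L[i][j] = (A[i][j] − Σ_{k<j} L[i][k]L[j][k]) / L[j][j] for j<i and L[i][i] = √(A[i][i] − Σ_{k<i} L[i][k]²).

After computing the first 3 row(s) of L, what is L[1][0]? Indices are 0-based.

L[1][0] = 2

Step 1: L[0][0] = √(16) = 4.
  L[1][0] = (8) / L[0][0] = 2.
Step 2: L[1][1] = √(9) = 3.
  L[2][0] = (-12) / L[0][0] = -3.
  L[2][1] = (6) / L[1][1] = 2.
Step 3: L[2][2] = √(9) = 3.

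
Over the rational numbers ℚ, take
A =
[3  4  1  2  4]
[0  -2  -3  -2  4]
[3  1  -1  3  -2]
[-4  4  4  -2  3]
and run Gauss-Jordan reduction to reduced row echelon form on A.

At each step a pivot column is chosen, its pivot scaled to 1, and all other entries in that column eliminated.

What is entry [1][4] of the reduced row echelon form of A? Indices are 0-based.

step 1: normalize row 0 (÷3) = (1, 4/3, 1/3, 2/3, 4/3)
  row 2: subtract 3×row0 = (0, -3, -2, 1, -6)
  row 3: subtract -4×row0 = (0, 28/3, 16/3, 2/3, 25/3)
step 2: normalize row 1 (÷-2) = (0, 1, 3/2, 1, -2)
  row 0: subtract 4/3×row1 = (1, 0, -5/3, -2/3, 4)
  row 2: subtract -3×row1 = (0, 0, 5/2, 4, -12)
  row 3: subtract 28/3×row1 = (0, 0, -26/3, -26/3, 27)
step 3: normalize row 2 (÷5/2) = (0, 0, 1, 8/5, -24/5)
  row 0: subtract -5/3×row2 = (1, 0, 0, 2, -4)
  row 1: subtract 3/2×row2 = (0, 1, 0, -7/5, 26/5)
  row 3: subtract -26/3×row2 = (0, 0, 0, 26/5, -73/5)
step 4: normalize row 3 (÷26/5) = (0, 0, 0, 1, -73/26)
  row 0: subtract 2×row3 = (1, 0, 0, 0, 21/13)
  row 1: subtract -7/5×row3 = (0, 1, 0, 0, 33/26)
  row 2: subtract 8/5×row3 = (0, 0, 1, 0, -4/13)

M[1][4] = 33/26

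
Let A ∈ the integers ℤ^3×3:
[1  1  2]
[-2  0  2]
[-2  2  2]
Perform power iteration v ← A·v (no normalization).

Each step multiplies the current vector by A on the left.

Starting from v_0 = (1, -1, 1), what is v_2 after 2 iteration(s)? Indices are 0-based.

v_2 = (-2, -8, -8)

v_0 = (1, -1, 1).
v_1 = A·v_0 = (2, 0, -2).
v_2 = A·v_1 = (-2, -8, -8).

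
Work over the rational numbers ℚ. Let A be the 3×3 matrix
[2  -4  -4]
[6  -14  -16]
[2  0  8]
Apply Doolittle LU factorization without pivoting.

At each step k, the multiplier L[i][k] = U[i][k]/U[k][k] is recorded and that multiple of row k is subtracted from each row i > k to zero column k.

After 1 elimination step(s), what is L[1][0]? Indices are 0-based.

Step 1: pivot at (0,0) is 2.
  row1 ← row1 − (3)·row0  ⇒  L[1][0]=3, U row1=(0, -2, -4)
  row2 ← row2 − (1)·row0  ⇒  L[2][0]=1, U row2=(0, 4, 12)

L[1][0] = 3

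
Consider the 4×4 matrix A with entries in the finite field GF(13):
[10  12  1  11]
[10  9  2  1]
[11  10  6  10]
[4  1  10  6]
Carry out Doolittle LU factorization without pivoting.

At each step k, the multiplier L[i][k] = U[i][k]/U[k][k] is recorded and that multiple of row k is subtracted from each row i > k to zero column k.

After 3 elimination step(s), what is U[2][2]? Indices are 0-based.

U[2][2] = 6

k=0: U[0][0]=10
  eliminate (1,0): mult=1, new row 1: (0, 10, 1, 3); set L[1][0]=1
  eliminate (2,0): mult=5, new row 2: (0, 2, 1, 7); set L[2][0]=5
  eliminate (3,0): mult=3, new row 3: (0, 4, 7, 12); set L[3][0]=3
k=1: U[1][1]=10
  eliminate (2,1): mult=8, new row 2: (0, 0, 6, 9); set L[2][1]=8
  eliminate (3,1): mult=3, new row 3: (0, 0, 4, 3); set L[3][1]=3
k=2: U[2][2]=6
  eliminate (3,2): mult=5, new row 3: (0, 0, 0, 10); set L[3][2]=5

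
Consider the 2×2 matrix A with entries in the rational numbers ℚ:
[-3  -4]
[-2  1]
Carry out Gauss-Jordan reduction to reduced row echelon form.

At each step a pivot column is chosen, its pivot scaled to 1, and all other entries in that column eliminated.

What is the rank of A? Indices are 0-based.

rank = 2

pivot(0,0)=-3: scale R0 → (1, 4/3)
  clear (1,0): R1 −= (-2)R0 → (0, 11/3)
pivot(1,1)=11/3: scale R1 → (0, 1)
  clear (0,1): R0 −= (4/3)R1 → (1, 0)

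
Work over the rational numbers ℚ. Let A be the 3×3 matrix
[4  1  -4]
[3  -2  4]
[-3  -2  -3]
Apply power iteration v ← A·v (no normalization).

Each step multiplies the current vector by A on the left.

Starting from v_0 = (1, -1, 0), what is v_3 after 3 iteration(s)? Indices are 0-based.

v_3 = (143, 9, -5)

v_0 = (1, -1, 0).
v_1 = A·v_0 = (3, 5, -1).
v_2 = A·v_1 = (21, -5, -16).
v_3 = A·v_2 = (143, 9, -5).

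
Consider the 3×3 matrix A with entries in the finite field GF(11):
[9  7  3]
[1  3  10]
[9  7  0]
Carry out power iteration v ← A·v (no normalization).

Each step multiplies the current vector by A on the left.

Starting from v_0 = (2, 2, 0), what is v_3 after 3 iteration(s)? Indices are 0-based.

v_0 = (2, 2, 0).
v_1 = A·v_0 = (10, 8, 10).
v_2 = A·v_1 = (0, 2, 3).
v_3 = A·v_2 = (1, 3, 3).

v_3 = (1, 3, 3)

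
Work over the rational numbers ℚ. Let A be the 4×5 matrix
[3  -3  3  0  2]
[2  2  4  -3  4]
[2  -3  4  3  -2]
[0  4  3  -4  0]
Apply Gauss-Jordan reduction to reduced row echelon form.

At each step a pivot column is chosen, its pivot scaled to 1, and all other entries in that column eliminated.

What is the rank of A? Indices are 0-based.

rank = 4

[1] R0 /= 3  ⇒  (1, -1, 1, 0, 2/3)
     R1 -= 2·R0  ⇒  (0, 4, 2, -3, 8/3)
     R2 -= 2·R0  ⇒  (0, -1, 2, 3, -10/3)
[2] R1 /= 4  ⇒  (0, 1, 1/2, -3/4, 2/3)
     R0 -= -1·R1  ⇒  (1, 0, 3/2, -3/4, 4/3)
     R2 -= -1·R1  ⇒  (0, 0, 5/2, 9/4, -8/3)
     R3 -= 4·R1  ⇒  (0, 0, 1, -1, -8/3)
[3] R2 /= 5/2  ⇒  (0, 0, 1, 9/10, -16/15)
     R0 -= 3/2·R2  ⇒  (1, 0, 0, -21/10, 44/15)
     R1 -= 1/2·R2  ⇒  (0, 1, 0, -6/5, 6/5)
     R3 -= 1·R2  ⇒  (0, 0, 0, -19/10, -8/5)
[4] R3 /= -19/10  ⇒  (0, 0, 0, 1, 16/19)
     R0 -= -21/10·R3  ⇒  (1, 0, 0, 0, 268/57)
     R1 -= -6/5·R3  ⇒  (0, 1, 0, 0, 42/19)
     R2 -= 9/10·R3  ⇒  (0, 0, 1, 0, -104/57)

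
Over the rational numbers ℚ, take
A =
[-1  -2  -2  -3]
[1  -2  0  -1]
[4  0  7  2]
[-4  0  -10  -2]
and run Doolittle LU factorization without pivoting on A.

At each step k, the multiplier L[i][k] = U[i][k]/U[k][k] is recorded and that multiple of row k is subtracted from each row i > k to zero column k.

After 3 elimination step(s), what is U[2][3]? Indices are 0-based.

U[2][3] = -2

Step 1: pivot at (0,0) is -1.
  row1 ← row1 − (-1)·row0  ⇒  L[1][0]=-1, U row1=(0, -4, -2, -4)
  row2 ← row2 − (-4)·row0  ⇒  L[2][0]=-4, U row2=(0, -8, -1, -10)
  row3 ← row3 − (4)·row0  ⇒  L[3][0]=4, U row3=(0, 8, -2, 10)
Step 2: pivot at (1,1) is -4.
  row2 ← row2 − (2)·row1  ⇒  L[2][1]=2, U row2=(0, 0, 3, -2)
  row3 ← row3 − (-2)·row1  ⇒  L[3][1]=-2, U row3=(0, 0, -6, 2)
Step 3: pivot at (2,2) is 3.
  row3 ← row3 − (-2)·row2  ⇒  L[3][2]=-2, U row3=(0, 0, 0, -2)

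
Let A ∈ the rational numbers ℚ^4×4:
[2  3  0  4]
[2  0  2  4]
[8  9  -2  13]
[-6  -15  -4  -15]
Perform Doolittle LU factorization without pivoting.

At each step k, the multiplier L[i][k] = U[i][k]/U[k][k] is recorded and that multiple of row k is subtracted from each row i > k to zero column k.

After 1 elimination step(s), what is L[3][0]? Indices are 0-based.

L[3][0] = -3

Step 1: pivot at (0,0) is 2.
  row1 ← row1 − (1)·row0  ⇒  L[1][0]=1, U row1=(0, -3, 2, 0)
  row2 ← row2 − (4)·row0  ⇒  L[2][0]=4, U row2=(0, -3, -2, -3)
  row3 ← row3 − (-3)·row0  ⇒  L[3][0]=-3, U row3=(0, -6, -4, -3)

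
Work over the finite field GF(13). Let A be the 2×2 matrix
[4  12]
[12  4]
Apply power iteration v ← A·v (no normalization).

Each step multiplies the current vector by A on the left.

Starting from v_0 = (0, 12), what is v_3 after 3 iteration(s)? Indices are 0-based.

v_0 = (0, 12).
v_1 = A·v_0 = (1, 9).
v_2 = A·v_1 = (8, 9).
v_3 = A·v_2 = (10, 2).

v_3 = (10, 2)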